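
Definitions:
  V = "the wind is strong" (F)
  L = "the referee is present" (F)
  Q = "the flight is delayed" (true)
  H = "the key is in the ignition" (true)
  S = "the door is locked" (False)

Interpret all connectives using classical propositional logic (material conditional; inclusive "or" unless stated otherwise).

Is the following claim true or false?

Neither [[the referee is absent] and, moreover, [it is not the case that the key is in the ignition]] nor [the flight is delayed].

False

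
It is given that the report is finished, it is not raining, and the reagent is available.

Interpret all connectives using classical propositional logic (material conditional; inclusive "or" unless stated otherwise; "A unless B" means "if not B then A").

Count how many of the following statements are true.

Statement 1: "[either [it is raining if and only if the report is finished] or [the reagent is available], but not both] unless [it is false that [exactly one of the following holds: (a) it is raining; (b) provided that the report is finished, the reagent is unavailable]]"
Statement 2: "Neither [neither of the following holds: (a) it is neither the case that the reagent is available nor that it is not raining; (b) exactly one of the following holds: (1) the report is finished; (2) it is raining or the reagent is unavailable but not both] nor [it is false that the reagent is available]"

Let G = "it is raining" (F), Q = "the report is finished" (T), M = "the reagent is available" (T).

Statement 1: Parsed as ((G <-> Q) xor M) | ~(G xor (Q -> ~M))

G <-> Q = F <-> T = F
(G <-> Q) xor M = F xor T = T
~M = ~T = F
Q -> ~M = T -> F = F
G xor (Q -> ~M) = F xor F = F
~(G xor (Q -> ~M)) = ~F = T
((G <-> Q) xor M) | ~(G xor (Q -> ~M)) = T | T = T
Hence Statement 1 is true.

Statement 2: In symbols: ((M nor ~G) nor (Q xor (G xor ~M))) nor ~M

~G = ~F = T
M nor ~G = T nor T = F
~M = ~T = F
G xor ~M = F xor F = F
Q xor (G xor ~M) = T xor F = T
(M nor ~G) nor (Q xor (G xor ~M)) = F nor T = F
~M = ~T = F
((M nor ~G) nor (Q xor (G xor ~M))) nor ~M = F nor F = T
So Statement 2 is true.

True statements: 2 (Statement 1, Statement 2).

2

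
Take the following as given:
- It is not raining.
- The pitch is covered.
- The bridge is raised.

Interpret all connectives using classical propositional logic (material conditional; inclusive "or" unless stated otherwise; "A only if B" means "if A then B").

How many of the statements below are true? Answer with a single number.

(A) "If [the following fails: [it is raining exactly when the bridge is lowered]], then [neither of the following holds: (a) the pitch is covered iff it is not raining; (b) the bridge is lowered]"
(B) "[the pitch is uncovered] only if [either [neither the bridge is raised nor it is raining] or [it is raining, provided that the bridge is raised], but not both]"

2

Let P = "it is raining" (False), R = "the bridge is raised" (True), Q = "the pitch is covered" (True).

(A): This is not (P iff not R) -> ((Q iff not P) nor not R).

not R = not True = False
P iff not R = False iff False = True
not (P iff not R) = not True = False
not P = not False = True
Q iff not P = True iff True = True
not R = not True = False
(Q iff not P) nor not R = True nor False = False
not (P iff not R) -> ((Q iff not P) nor not R) = False -> False = True
Hence (A) is true.

(B): Formalization: not Q -> ((R nor P) xor (R -> P))

not Q = not True = False
R nor P = True nor False = False
R -> P = True -> False = False
(R nor P) xor (R -> P) = False xor False = False
not Q -> ((R nor P) xor (R -> P)) = False -> False = True
So (B) is true.

Count: 2.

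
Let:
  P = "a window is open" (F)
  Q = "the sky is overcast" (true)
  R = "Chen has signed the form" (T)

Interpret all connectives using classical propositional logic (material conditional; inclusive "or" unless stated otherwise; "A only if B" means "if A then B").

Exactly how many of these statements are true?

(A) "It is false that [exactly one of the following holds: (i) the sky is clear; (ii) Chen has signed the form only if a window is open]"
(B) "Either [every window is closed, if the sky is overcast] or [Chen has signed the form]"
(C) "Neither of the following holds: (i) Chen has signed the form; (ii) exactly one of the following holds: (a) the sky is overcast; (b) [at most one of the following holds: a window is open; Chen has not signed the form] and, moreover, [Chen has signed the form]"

(A): Formalization: ~(~Q xor (R -> P))

~Q = ~T = F
R -> P = T -> F = F
~Q xor (R -> P) = F xor F = F
~(~Q xor (R -> P)) = ~F = T
Hence (A) is true.

(B): Formalization: (Q -> ~P) | R

~P = ~F = T
Q -> ~P = T -> T = T
(Q -> ~P) | R = T | T = T
Thus (B) is true.

(C): Parsed as R nor (Q xor ((P nand ~R) & R))

~R = ~T = F
P nand ~R = F nand F = T
(P nand ~R) & R = T & T = T
Q xor ((P nand ~R) & R) = T xor T = F
R nor (Q xor ((P nand ~R) & R)) = T nor F = F
Thus (C) is false.

True statements: 2 ((A), (B)).

2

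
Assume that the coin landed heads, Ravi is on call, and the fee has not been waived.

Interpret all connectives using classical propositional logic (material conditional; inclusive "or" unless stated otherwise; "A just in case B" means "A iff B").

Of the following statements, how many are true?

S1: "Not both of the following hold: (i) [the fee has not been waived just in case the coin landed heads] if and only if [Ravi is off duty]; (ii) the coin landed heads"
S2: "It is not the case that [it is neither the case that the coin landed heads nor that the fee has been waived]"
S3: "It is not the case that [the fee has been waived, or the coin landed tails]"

3

Let R = "the fee has been waived" (F), P = "the coin landed heads" (T), Q = "Ravi is on call" (T).

S1: In symbols: ((¬R ↔ P) ↔ ¬Q) ↑ P

¬R = ¬F = T
¬R ↔ P = T ↔ T = T
¬Q = ¬T = F
(¬R ↔ P) ↔ ¬Q = T ↔ F = F
((¬R ↔ P) ↔ ¬Q) ↑ P = F ↑ T = T
Thus S1 is true.

S2: Formalization: ¬(P ↓ R)

P ↓ R = T ↓ F = F
¬(P ↓ R) = ¬F = T
So S2 is true.

S3: Formalization: ¬(R ∨ ¬P)

¬P = ¬T = F
R ∨ ¬P = F ∨ F = F
¬(R ∨ ¬P) = ¬F = T
Thus S3 is true.

Count: 3.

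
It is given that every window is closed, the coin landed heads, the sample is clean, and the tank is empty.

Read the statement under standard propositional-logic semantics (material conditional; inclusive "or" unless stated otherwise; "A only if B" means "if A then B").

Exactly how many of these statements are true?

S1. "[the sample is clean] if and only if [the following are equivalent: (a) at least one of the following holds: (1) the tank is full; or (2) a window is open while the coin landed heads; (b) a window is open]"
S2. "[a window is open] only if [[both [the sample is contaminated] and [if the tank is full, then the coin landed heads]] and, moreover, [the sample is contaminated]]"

2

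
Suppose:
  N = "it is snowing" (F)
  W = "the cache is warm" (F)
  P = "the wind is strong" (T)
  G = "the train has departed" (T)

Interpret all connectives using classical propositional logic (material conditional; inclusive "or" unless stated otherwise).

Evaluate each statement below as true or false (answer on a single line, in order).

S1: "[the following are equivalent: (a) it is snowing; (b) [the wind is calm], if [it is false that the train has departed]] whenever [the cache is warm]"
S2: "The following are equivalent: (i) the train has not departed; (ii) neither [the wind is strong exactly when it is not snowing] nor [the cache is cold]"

S1 true / S2 true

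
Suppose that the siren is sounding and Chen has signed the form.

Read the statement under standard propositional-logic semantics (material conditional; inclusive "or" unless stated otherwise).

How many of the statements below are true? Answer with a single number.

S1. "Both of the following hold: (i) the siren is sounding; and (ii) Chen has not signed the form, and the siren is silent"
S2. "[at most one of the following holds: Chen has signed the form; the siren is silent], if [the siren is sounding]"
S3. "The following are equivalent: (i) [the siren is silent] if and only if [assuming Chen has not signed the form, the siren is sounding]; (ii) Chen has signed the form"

1

Let P = "the siren is sounding" (True), Q = "Chen has signed the form" (True).

S1: Parsed as P and (not Q and not P)

not Q = not True = False
not P = not True = False
not Q and not P = False and False = False
P and (not Q and not P) = True and False = False
Hence S1 is false.

S2: In symbols: P -> (Q nand not P)

not P = not True = False
Q nand not P = True nand False = True
P -> (Q nand not P) = True -> True = True
So S2 is true.

S3: Parsed as (not P iff (not Q -> P)) iff Q

not P = not True = False
not Q = not True = False
not Q -> P = False -> True = True
not P iff (not Q -> P) = False iff True = False
(not P iff (not Q -> P)) iff Q = False iff True = False
Hence S3 is false.

True statements: 1.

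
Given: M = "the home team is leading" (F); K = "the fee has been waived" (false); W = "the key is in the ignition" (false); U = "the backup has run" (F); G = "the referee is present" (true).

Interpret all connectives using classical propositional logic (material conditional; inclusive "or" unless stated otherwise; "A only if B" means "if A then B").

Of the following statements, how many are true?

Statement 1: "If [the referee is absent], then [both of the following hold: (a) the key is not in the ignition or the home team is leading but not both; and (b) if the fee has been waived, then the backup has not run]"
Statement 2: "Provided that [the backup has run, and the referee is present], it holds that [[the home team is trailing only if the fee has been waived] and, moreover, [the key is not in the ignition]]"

2

Statement 1: Parsed as ¬G → ((¬W ⊕ M) ∧ (K → ¬U))

¬G = ¬T = F
¬W = ¬F = T
¬W ⊕ M = T ⊕ F = T
¬U = ¬F = T
K → ¬U = F → T = T
(¬W ⊕ M) ∧ (K → ¬U) = T ∧ T = T
¬G → ((¬W ⊕ M) ∧ (K → ¬U)) = F → T = T
So Statement 1 is true.

Statement 2: In symbols: (U ∧ G) → ((¬M → K) ∧ ¬W)

U ∧ G = F ∧ T = F
¬M = ¬F = T
¬M → K = T → F = F
¬W = ¬F = T
(¬M → K) ∧ ¬W = F ∧ T = F
(U ∧ G) → ((¬M → K) ∧ ¬W) = F → F = T
Hence Statement 2 is true.

True statements: 2 (Statement 1, Statement 2).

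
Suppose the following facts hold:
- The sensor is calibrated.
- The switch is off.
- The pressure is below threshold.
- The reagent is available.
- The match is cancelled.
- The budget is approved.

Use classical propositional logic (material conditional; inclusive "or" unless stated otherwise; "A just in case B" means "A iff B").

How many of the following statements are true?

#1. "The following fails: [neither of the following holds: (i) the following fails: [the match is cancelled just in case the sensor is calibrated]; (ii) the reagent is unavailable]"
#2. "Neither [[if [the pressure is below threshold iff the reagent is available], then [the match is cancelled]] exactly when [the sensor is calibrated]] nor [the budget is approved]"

0

Let U = "the match is cancelled" (T), P = "the sensor is calibrated" (T), S = "the reagent is available" (T), R = "the pressure is above threshold" (F), V = "the budget is approved" (T).

#1: In symbols: ~(~(U <-> P) nor ~S)

U <-> P = T <-> T = T
~(U <-> P) = ~T = F
~S = ~T = F
~(U <-> P) nor ~S = F nor F = T
~(~(U <-> P) nor ~S) = ~T = F
So #1 is false.

#2: Formalization: (((~R <-> S) -> U) <-> P) nor V

~R = ~F = T
~R <-> S = T <-> T = T
(~R <-> S) -> U = T -> T = T
((~R <-> S) -> U) <-> P = T <-> T = T
(((~R <-> S) -> U) <-> P) nor V = T nor T = F
Thus #2 is false.

Count: 0.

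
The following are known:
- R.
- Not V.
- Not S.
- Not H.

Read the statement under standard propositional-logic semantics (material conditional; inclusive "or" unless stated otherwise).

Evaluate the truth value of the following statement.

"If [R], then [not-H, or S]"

This is R → (¬H ∨ S).

¬H = ¬F = T
¬H ∨ S = T ∨ F = T
R → (¬H ∨ S) = T → T = T

True.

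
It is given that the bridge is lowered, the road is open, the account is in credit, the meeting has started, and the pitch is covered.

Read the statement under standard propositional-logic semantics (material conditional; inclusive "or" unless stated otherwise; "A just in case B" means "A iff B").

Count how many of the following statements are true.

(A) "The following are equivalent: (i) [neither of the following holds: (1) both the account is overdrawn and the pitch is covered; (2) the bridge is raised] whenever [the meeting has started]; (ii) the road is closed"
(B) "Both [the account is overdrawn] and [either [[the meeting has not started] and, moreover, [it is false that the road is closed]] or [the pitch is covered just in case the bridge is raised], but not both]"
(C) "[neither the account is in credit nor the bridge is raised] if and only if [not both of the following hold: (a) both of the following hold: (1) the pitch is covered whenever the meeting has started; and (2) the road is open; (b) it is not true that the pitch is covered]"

Let S = "the meeting has started" (True), R = "the account is overdrawn" (False), U = "the pitch is covered" (True), P = "the bridge is raised" (False), Q = "the road is closed" (False).

(A): Parsed as (S -> ((R and U) nor P)) iff Q

R and U = False and True = False
(R and U) nor P = False nor False = True
S -> ((R and U) nor P) = True -> True = True
(S -> ((R and U) nor P)) iff Q = True iff False = False
Hence (A) is false.

(B): Parsed as R and ((not S and not Q) xor (U iff P))

not S = not True = False
not Q = not False = True
not S and not Q = False and True = False
U iff P = True iff False = False
(not S and not Q) xor (U iff P) = False xor False = False
R and ((not S and not Q) xor (U iff P)) = False and False = False
Hence (B) is false.

(C): Formalization: (not R nor P) iff (((S -> U) and not Q) nand not U)

not R = not False = True
not R nor P = True nor False = False
S -> U = True -> True = True
not Q = not False = True
(S -> U) and not Q = True and True = True
not U = not True = False
((S -> U) and not Q) nand not U = True nand False = True
(not R nor P) iff (((S -> U) and not Q) nand not U) = False iff True = False
Thus (C) is false.

True statements: 0 (none).

0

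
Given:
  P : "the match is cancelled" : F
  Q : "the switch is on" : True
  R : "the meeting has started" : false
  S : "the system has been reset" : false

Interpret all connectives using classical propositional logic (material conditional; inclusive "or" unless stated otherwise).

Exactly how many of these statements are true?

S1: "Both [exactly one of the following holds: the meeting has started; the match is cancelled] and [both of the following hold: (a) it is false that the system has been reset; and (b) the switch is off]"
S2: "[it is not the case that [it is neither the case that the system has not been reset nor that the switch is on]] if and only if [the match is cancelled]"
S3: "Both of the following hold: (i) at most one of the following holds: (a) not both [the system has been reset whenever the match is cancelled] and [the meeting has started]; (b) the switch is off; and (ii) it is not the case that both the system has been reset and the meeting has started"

S1: Formalization: (R ⊕ P) ∧ (¬S ∧ ¬Q)

R ⊕ P = F ⊕ F = F
¬S = ¬F = T
¬Q = ¬T = F
¬S ∧ ¬Q = T ∧ F = F
(R ⊕ P) ∧ (¬S ∧ ¬Q) = F ∧ F = F
Thus S1 is false.

S2: Formalization: ¬(¬S ↓ Q) ↔ P

¬S = ¬F = T
¬S ↓ Q = T ↓ T = F
¬(¬S ↓ Q) = ¬F = T
¬(¬S ↓ Q) ↔ P = T ↔ F = F
Hence S2 is false.

S3: Formalization: (((P → S) ↑ R) ↑ ¬Q) ∧ (S ↑ R)

P → S = F → F = T
(P → S) ↑ R = T ↑ F = T
¬Q = ¬T = F
((P → S) ↑ R) ↑ ¬Q = T ↑ F = T
S ↑ R = F ↑ F = T
(((P → S) ↑ R) ↑ ¬Q) ∧ (S ↑ R) = T ∧ T = T
Hence S3 is true.

Count: 1.

1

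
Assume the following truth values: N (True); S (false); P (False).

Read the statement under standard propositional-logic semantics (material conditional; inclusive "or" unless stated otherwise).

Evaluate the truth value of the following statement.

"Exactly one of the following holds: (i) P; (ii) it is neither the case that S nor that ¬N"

The statement is true.

Formalization: P ⊕ (S ↓ ¬N)

¬N = ¬T = F
S ↓ ¬N = F ↓ F = T
P ⊕ (S ↓ ¬N) = F ⊕ T = T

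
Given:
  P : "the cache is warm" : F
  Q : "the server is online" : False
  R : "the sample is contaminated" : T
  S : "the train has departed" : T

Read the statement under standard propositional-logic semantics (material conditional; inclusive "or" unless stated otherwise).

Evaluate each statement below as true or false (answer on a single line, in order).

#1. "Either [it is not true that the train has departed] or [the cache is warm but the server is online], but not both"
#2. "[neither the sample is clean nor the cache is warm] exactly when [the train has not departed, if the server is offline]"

#1 False, #2 False

#1: In symbols: ~S xor (P & Q)

~S = ~T = F
P & Q = F & F = F
~S xor (P & Q) = F xor F = F
Hence #1 is false.

#2: This is (~R nor P) <-> (~Q -> ~S).

~R = ~T = F
~R nor P = F nor F = T
~Q = ~F = T
~S = ~T = F
~Q -> ~S = T -> F = F
(~R nor P) <-> (~Q -> ~S) = T <-> F = F
So #2 is false.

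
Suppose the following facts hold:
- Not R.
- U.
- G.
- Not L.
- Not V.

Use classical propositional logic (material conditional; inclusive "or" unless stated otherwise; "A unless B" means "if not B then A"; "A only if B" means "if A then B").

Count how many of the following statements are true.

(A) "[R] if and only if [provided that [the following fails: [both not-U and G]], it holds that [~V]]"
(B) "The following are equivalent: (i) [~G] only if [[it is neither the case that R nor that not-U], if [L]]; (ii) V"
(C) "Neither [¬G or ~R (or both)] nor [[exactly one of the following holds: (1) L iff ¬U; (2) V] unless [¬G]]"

(A): Parsed as R <-> (~(~U & G) -> ~V)

~U = ~T = F
~U & G = F & T = F
~(~U & G) = ~F = T
~V = ~F = T
~(~U & G) -> ~V = T -> T = T
R <-> (~(~U & G) -> ~V) = F <-> T = F
Hence (A) is false.

(B): Formalization: (~G -> (L -> (R nor ~U))) <-> V

~G = ~T = F
~U = ~T = F
R nor ~U = F nor F = T
L -> (R nor ~U) = F -> T = T
~G -> (L -> (R nor ~U)) = F -> T = T
(~G -> (L -> (R nor ~U))) <-> V = T <-> F = F
Thus (B) is false.

(C): In symbols: (~G | ~R) nor (((L <-> ~U) xor V) | ~G)

~G = ~T = F
~R = ~F = T
~G | ~R = F | T = T
~U = ~T = F
L <-> ~U = F <-> F = T
(L <-> ~U) xor V = T xor F = T
~G = ~T = F
((L <-> ~U) xor V) | ~G = T | F = T
(~G | ~R) nor (((L <-> ~U) xor V) | ~G) = T nor T = F
Hence (C) is false.

True statements: 0 (none).

0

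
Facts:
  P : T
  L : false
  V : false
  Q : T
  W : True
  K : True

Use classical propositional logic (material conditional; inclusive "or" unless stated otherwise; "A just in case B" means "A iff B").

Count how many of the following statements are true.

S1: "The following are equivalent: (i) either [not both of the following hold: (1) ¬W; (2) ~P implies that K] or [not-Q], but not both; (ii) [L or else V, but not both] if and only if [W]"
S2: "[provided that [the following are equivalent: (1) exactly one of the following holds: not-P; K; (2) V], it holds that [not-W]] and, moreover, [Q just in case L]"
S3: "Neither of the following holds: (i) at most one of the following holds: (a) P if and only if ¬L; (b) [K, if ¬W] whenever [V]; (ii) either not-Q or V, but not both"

S1: Formalization: ((not W nand (not P -> K)) xor not Q) iff ((L xor V) iff W)

not W = not True = False
not P = not True = False
not P -> K = False -> True = True
not W nand (not P -> K) = False nand True = True
not Q = not True = False
(not W nand (not P -> K)) xor not Q = True xor False = True
L xor V = False xor False = False
(L xor V) iff W = False iff True = False
((not W nand (not P -> K)) xor not Q) iff ((L xor V) iff W) = True iff False = False
So S1 is false.

S2: Formalization: (((not P xor K) iff V) -> not W) and (Q iff L)

not P = not True = False
not P xor K = False xor True = True
(not P xor K) iff V = True iff False = False
not W = not True = False
((not P xor K) iff V) -> not W = False -> False = True
Q iff L = True iff False = False
(((not P xor K) iff V) -> not W) and (Q iff L) = True and False = False
Thus S2 is false.

S3: Formalization: ((P iff not L) nand (V -> (not W -> K))) nor (not Q xor V)

not L = not False = True
P iff not L = True iff True = True
not W = not True = False
not W -> K = False -> True = True
V -> (not W -> K) = False -> True = True
(P iff not L) nand (V -> (not W -> K)) = True nand True = False
not Q = not True = False
not Q xor V = False xor False = False
((P iff not L) nand (V -> (not W -> K))) nor (not Q xor V) = False nor False = True
Thus S3 is true.

True statements: 1 (S3).

1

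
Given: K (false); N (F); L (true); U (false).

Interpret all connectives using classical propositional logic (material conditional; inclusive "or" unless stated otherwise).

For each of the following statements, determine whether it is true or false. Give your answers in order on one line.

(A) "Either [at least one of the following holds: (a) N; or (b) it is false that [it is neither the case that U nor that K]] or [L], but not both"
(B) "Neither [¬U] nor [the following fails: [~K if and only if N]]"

(A): This is (N ∨ ¬(U ↓ K)) ⊕ L.

U ↓ K = F ↓ F = T
¬(U ↓ K) = ¬T = F
N ∨ ¬(U ↓ K) = F ∨ F = F
(N ∨ ¬(U ↓ K)) ⊕ L = F ⊕ T = T
So (A) is true.

(B): This is ¬U ↓ ¬(¬K ↔ N).

¬U = ¬F = T
¬K = ¬F = T
¬K ↔ N = T ↔ F = F
¬(¬K ↔ N) = ¬F = T
¬U ↓ ¬(¬K ↔ N) = T ↓ T = F
So (B) is false.

(A) True / (B) False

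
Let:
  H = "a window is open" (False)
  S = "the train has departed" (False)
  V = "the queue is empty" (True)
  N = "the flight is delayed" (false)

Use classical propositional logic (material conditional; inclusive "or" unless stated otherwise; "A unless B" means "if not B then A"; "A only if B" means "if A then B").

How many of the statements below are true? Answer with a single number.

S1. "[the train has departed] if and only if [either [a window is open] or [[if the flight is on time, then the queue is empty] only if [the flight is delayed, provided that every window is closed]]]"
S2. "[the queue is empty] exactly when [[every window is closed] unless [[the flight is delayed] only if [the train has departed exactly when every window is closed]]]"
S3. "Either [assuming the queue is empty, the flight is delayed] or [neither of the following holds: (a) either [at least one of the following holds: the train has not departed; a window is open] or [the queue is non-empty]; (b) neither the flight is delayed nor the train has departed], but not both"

2

S1: This is S iff (H or ((not N -> V) -> (not H -> N))).

not N = not False = True
not N -> V = True -> True = True
not H = not False = True
not H -> N = True -> False = False
(not N -> V) -> (not H -> N) = True -> False = False
H or ((not N -> V) -> (not H -> N)) = False or False = False
S iff (H or ((not N -> V) -> (not H -> N))) = False iff False = True
Thus S1 is true.

S2: This is V iff (not H or (N -> (S iff not H))).

not H = not False = True
not H = not False = True
S iff not H = False iff True = False
N -> (S iff not H) = False -> False = True
not H or (N -> (S iff not H)) = True or True = True
V iff (not H or (N -> (S iff not H))) = True iff True = True
Hence S2 is true.

S3: This is (V -> N) xor (((not S or H) or not V) nor (N nor S)).

V -> N = True -> False = False
not S = not False = True
not S or H = True or False = True
not V = not True = False
(not S or H) or not V = True or False = True
N nor S = False nor False = True
((not S or H) or not V) nor (N nor S) = True nor True = False
(V -> N) xor (((not S or H) or not V) nor (N nor S)) = False xor False = False
Thus S3 is false.

2 of the 3 statements are true.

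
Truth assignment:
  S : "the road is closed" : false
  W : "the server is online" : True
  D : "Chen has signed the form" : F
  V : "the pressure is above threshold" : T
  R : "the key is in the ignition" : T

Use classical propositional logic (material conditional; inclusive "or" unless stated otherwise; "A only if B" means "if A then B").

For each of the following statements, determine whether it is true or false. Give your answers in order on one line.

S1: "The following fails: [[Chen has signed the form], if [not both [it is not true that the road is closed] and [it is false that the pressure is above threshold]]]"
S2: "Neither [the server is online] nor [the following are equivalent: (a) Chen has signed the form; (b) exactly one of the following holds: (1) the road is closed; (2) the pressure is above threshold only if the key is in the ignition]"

S1 True / S2 False

S1: Formalization: not ((not S nand not V) -> D)

not S = not False = True
not V = not True = False
not S nand not V = True nand False = True
(not S nand not V) -> D = True -> False = False
not ((not S nand not V) -> D) = not False = True
So S1 is true.

S2: This is W nor (D iff (S xor (V -> R))).

V -> R = True -> True = True
S xor (V -> R) = False xor True = True
D iff (S xor (V -> R)) = False iff True = False
W nor (D iff (S xor (V -> R))) = True nor False = False
Hence S2 is false.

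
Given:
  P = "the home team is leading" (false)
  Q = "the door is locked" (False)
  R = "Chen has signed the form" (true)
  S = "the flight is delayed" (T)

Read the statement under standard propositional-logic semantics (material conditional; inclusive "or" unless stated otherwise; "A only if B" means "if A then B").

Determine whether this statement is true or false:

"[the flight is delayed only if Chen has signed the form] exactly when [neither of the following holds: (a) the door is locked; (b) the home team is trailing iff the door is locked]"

Values: S=True, R=True, Q=False, P=False.
In symbols: (S -> R) iff (Q nor (not P iff Q))

S -> R = True -> True = True
not P = not False = True
not P iff Q = True iff False = False
Q nor (not P iff Q) = False nor False = True
(S -> R) iff (Q nor (not P iff Q)) = True iff True = True

True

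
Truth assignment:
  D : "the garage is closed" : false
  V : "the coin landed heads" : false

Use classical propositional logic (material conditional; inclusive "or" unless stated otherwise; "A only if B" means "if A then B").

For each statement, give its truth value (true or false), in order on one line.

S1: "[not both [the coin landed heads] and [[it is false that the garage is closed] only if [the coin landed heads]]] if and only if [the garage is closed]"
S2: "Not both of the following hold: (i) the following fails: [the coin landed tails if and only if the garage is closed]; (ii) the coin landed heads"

S1: In symbols: (V nand (not D -> V)) iff D

not D = not False = True
not D -> V = True -> False = False
V nand (not D -> V) = False nand False = True
(V nand (not D -> V)) iff D = True iff False = False
So S1 is false.

S2: Parsed as not (not V iff D) nand V

not V = not False = True
not V iff D = True iff False = False
not (not V iff D) = not False = True
not (not V iff D) nand V = True nand False = True
Hence S2 is true.

S1 F, S2 T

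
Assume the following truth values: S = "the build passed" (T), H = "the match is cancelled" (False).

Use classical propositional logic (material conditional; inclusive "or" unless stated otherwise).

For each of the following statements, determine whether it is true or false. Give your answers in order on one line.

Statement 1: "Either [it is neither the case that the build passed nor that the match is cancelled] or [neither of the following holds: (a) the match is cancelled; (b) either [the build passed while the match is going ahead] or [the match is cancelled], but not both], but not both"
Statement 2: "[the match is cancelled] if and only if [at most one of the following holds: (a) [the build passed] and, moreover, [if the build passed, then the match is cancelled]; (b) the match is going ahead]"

Statement 1: This is (S nor H) xor (H nor ((S & ~H) xor H)).

S nor H = T nor F = F
~H = ~F = T
S & ~H = T & T = T
(S & ~H) xor H = T xor F = T
H nor ((S & ~H) xor H) = F nor T = F
(S nor H) xor (H nor ((S & ~H) xor H)) = F xor F = F
So Statement 1 is false.

Statement 2: Parsed as H <-> ((S & (S -> H)) nand ~H)

S -> H = T -> F = F
S & (S -> H) = T & F = F
~H = ~F = T
(S & (S -> H)) nand ~H = F nand T = T
H <-> ((S & (S -> H)) nand ~H) = F <-> T = F
Thus Statement 2 is false.

Statement 1 false / Statement 2 false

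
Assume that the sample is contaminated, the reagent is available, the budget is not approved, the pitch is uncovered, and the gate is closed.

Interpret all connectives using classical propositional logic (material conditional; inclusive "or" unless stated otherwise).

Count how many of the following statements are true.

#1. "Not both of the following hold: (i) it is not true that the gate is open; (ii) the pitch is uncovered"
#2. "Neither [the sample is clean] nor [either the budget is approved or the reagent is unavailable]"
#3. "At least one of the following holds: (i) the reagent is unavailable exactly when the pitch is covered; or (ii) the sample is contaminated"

2

Let U = "the gate is open" (F), S = "the pitch is covered" (F), P = "the sample is contaminated" (T), R = "the budget is approved" (F), Q = "the reagent is available" (T).

#1: Formalization: ~U nand ~S

~U = ~F = T
~S = ~F = T
~U nand ~S = T nand T = F
Hence #1 is false.

#2: Formalization: ~P nor (R | ~Q)

~P = ~T = F
~Q = ~T = F
R | ~Q = F | F = F
~P nor (R | ~Q) = F nor F = T
So #2 is true.

#3: In symbols: (~Q <-> S) | P

~Q = ~T = F
~Q <-> S = F <-> F = T
(~Q <-> S) | P = T | T = T
So #3 is true.

Count: 2.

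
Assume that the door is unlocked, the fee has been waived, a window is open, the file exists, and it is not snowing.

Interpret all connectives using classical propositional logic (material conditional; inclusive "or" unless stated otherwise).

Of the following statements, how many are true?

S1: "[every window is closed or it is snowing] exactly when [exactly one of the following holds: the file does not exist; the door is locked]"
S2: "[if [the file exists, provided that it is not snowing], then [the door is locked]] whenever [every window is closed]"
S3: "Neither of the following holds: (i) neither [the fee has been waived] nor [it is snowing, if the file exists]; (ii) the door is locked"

Let S = "a window is open" (True), Q = "it is snowing" (False), M = "the file exists" (True), L = "the door is locked" (False), H = "the fee has been waived" (True).

S1: This is (not S or Q) iff (not M xor L).

not S = not True = False
not S or Q = False or False = False
not M = not True = False
not M xor L = False xor False = False
(not S or Q) iff (not M xor L) = False iff False = True
Hence S1 is true.

S2: This is not S -> ((not Q -> M) -> L).

not S = not True = False
not Q = not False = True
not Q -> M = True -> True = True
(not Q -> M) -> L = True -> False = False
not S -> ((not Q -> M) -> L) = False -> False = True
So S2 is true.

S3: Formalization: (H nor (M -> Q)) nor L

M -> Q = True -> False = False
H nor (M -> Q) = True nor False = False
(H nor (M -> Q)) nor L = False nor False = True
Hence S3 is true.

3 of the 3 statements are true.

3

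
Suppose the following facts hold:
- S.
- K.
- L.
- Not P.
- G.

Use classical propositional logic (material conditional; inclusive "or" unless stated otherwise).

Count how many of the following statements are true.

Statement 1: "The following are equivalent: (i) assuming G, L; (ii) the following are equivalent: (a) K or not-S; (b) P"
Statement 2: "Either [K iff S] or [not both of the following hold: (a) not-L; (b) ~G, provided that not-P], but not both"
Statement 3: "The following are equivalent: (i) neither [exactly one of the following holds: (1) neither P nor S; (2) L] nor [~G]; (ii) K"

Statement 1: In symbols: (G -> L) <-> ((K | ~S) <-> P)

G -> L = T -> T = T
~S = ~T = F
K | ~S = T | F = T
(K | ~S) <-> P = T <-> F = F
(G -> L) <-> ((K | ~S) <-> P) = T <-> F = F
So Statement 1 is false.

Statement 2: Formalization: (K <-> S) xor (~L nand (~P -> ~G))

K <-> S = T <-> T = T
~L = ~T = F
~P = ~F = T
~G = ~T = F
~P -> ~G = T -> F = F
~L nand (~P -> ~G) = F nand F = T
(K <-> S) xor (~L nand (~P -> ~G)) = T xor T = F
So Statement 2 is false.

Statement 3: This is (((P nor S) xor L) nor ~G) <-> K.

P nor S = F nor T = F
(P nor S) xor L = F xor T = T
~G = ~T = F
((P nor S) xor L) nor ~G = T nor F = F
(((P nor S) xor L) nor ~G) <-> K = F <-> T = F
Hence Statement 3 is false.

True statements: 0 (none).

0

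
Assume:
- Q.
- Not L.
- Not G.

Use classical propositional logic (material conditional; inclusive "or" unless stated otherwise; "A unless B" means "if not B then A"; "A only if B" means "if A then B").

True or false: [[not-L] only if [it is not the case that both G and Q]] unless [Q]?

This is (not L -> (G nand Q)) or Q.

not L = not False = True
G nand Q = False nand True = True
not L -> (G nand Q) = True -> True = True
(not L -> (G nand Q)) or Q = True or True = True

True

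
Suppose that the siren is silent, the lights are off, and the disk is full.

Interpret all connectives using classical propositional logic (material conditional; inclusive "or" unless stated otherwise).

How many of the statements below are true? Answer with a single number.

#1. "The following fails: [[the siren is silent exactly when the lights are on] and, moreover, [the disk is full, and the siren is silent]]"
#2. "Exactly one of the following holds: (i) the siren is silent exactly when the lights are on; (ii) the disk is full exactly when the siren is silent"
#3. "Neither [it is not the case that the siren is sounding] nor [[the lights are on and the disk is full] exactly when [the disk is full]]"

Let P = "the siren is sounding" (F), Q = "the lights are on" (F), R = "the disk is full" (T).

#1: Parsed as ~((~P <-> Q) & (R & ~P))

~P = ~F = T
~P <-> Q = T <-> F = F
~P = ~F = T
R & ~P = T & T = T
(~P <-> Q) & (R & ~P) = F & T = F
~((~P <-> Q) & (R & ~P)) = ~F = T
Thus #1 is true.

#2: This is (~P <-> Q) xor (R <-> ~P).

~P = ~F = T
~P <-> Q = T <-> F = F
~P = ~F = T
R <-> ~P = T <-> T = T
(~P <-> Q) xor (R <-> ~P) = F xor T = T
Hence #2 is true.

#3: This is ~P nor ((Q & R) <-> R).

~P = ~F = T
Q & R = F & T = F
(Q & R) <-> R = F <-> T = F
~P nor ((Q & R) <-> R) = T nor F = F
Hence #3 is false.

2 of the 3 statements are true.

2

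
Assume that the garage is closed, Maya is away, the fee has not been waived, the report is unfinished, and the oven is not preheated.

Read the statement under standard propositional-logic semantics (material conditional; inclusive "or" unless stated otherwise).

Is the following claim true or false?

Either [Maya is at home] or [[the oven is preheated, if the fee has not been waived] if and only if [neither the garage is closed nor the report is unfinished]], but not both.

Let D = "Maya is at home" (False), V = "the fee has been waived" (False), L = "the oven is preheated" (False), G = "the garage is closed" (True), M = "the report is finished" (False).
In symbols: D xor ((not V -> L) iff (G nor not M))

not V = not False = True
not V -> L = True -> False = False
not M = not False = True
G nor not M = True nor True = False
(not V -> L) iff (G nor not M) = False iff False = True
D xor ((not V -> L) iff (G nor not M)) = False xor True = True

The statement is true.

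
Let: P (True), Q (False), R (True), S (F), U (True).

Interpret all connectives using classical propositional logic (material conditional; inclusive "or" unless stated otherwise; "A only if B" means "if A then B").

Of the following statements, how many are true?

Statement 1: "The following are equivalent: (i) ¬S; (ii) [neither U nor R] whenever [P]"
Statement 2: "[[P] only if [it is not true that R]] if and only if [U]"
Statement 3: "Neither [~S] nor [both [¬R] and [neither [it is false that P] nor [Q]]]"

0

Statement 1: In symbols: ¬S ↔ (P → (U ↓ R))

¬S = ¬F = T
U ↓ R = T ↓ T = F
P → (U ↓ R) = T → F = F
¬S ↔ (P → (U ↓ R)) = T ↔ F = F
So Statement 1 is false.

Statement 2: This is (P → ¬R) ↔ U.

¬R = ¬T = F
P → ¬R = T → F = F
(P → ¬R) ↔ U = F ↔ T = F
Thus Statement 2 is false.

Statement 3: This is ¬S ↓ (¬R ∧ (¬P ↓ Q)).

¬S = ¬F = T
¬R = ¬T = F
¬P = ¬T = F
¬P ↓ Q = F ↓ F = T
¬R ∧ (¬P ↓ Q) = F ∧ T = F
¬S ↓ (¬R ∧ (¬P ↓ Q)) = T ↓ F = F
So Statement 3 is false.

0 of the 3 statements are true (none).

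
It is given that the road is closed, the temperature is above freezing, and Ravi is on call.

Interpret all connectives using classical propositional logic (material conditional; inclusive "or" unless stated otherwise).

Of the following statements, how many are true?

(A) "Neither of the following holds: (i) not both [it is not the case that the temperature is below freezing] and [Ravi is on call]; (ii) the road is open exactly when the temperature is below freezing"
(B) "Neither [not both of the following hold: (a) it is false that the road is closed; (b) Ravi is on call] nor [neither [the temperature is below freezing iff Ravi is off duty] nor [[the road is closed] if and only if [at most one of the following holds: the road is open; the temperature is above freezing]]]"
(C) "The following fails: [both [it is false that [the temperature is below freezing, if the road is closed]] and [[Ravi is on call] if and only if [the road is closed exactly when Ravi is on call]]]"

0

Let U = "the temperature is below freezing" (False), Q = "Ravi is on call" (True), R = "the road is closed" (True).

(A): Formalization: (not U nand Q) nor (not R iff U)

not U = not False = True
not U nand Q = True nand True = False
not R = not True = False
not R iff U = False iff False = True
(not U nand Q) nor (not R iff U) = False nor True = False
Hence (A) is false.

(B): Formalization: (not R nand Q) nor ((U iff not Q) nor (R iff (not R nand not U)))

not R = not True = False
not R nand Q = False nand True = True
not Q = not True = False
U iff not Q = False iff False = True
not R = not True = False
not U = not False = True
not R nand not U = False nand True = True
R iff (not R nand not U) = True iff True = True
(U iff not Q) nor (R iff (not R nand not U)) = True nor True = False
(not R nand Q) nor ((U iff not Q) nor (R iff (not R nand not U))) = True nor False = False
Hence (B) is false.

(C): In symbols: not (not (R -> U) and (Q iff (R iff Q)))

R -> U = True -> False = False
not (R -> U) = not False = True
R iff Q = True iff True = True
Q iff (R iff Q) = True iff True = True
not (R -> U) and (Q iff (R iff Q)) = True and True = True
not (not (R -> U) and (Q iff (R iff Q))) = not True = False
Hence (C) is false.

Count: 0.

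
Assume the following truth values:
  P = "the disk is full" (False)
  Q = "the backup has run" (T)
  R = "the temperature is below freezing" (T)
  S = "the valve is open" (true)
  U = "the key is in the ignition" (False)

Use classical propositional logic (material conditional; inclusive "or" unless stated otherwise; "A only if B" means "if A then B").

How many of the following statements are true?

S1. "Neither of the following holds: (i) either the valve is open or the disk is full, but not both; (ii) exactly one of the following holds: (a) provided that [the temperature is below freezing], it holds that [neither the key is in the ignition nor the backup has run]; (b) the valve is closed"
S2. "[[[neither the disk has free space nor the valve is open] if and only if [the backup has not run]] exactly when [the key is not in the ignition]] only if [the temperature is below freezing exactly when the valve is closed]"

0

S1: This is (S xor P) nor ((R -> (U nor Q)) xor ~S).

S xor P = T xor F = T
U nor Q = F nor T = F
R -> (U nor Q) = T -> F = F
~S = ~T = F
(R -> (U nor Q)) xor ~S = F xor F = F
(S xor P) nor ((R -> (U nor Q)) xor ~S) = T nor F = F
Thus S1 is false.

S2: This is (((~P nor S) <-> ~Q) <-> ~U) -> (R <-> ~S).

~P = ~F = T
~P nor S = T nor T = F
~Q = ~T = F
(~P nor S) <-> ~Q = F <-> F = T
~U = ~F = T
((~P nor S) <-> ~Q) <-> ~U = T <-> T = T
~S = ~T = F
R <-> ~S = T <-> F = F
(((~P nor S) <-> ~Q) <-> ~U) -> (R <-> ~S) = T -> F = F
Thus S2 is false.

Count: 0.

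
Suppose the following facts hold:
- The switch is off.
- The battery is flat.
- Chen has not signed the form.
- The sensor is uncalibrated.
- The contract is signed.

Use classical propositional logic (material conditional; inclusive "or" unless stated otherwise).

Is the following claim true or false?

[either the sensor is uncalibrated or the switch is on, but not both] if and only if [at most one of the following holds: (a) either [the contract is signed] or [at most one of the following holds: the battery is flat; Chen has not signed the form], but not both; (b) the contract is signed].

False.

Let S = "the sensor is calibrated" (F), P = "the switch is on" (F), U = "the contract is signed" (T), Q = "the battery is charged" (F), R = "Chen has signed the form" (F).
Parsed as (~S xor P) <-> ((U xor (~Q nand ~R)) nand U)

~S = ~F = T
~S xor P = T xor F = T
~Q = ~F = T
~R = ~F = T
~Q nand ~R = T nand T = F
U xor (~Q nand ~R) = T xor F = T
(U xor (~Q nand ~R)) nand U = T nand T = F
(~S xor P) <-> ((U xor (~Q nand ~R)) nand U) = T <-> F = F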